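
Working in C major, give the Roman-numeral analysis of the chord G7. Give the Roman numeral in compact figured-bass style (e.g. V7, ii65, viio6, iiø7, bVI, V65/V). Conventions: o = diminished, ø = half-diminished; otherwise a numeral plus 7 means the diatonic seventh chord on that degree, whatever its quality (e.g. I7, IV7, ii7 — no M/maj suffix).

V7

Stacked in thirds the chord is G-B-D-F: a dominant seventh chord on G.
In C major, G is the dominant; the diatonic dominant seventh chord there is V7.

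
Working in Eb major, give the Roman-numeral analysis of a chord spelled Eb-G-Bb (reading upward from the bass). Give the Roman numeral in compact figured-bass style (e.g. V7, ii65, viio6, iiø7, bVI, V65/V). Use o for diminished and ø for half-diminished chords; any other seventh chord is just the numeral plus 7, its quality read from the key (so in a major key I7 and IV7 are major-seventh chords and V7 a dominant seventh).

I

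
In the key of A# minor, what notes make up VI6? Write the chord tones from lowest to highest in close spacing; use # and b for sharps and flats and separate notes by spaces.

In A# minor, the sixth degree is F#, and the diatonic chord built there is a major triad.
That chord is spelled F#-A#-C#.
With the 6 figure the chord is in first inversion; from the bass A# upward in close position it reads A#-C#-F#.

A# C# F#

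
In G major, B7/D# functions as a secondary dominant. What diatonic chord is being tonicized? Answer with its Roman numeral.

vi

The chord is a dominant seventh chord on B.
A dominant resolves down a perfect fifth: B → E. In G major, E is scale degree 6, i.e. vi.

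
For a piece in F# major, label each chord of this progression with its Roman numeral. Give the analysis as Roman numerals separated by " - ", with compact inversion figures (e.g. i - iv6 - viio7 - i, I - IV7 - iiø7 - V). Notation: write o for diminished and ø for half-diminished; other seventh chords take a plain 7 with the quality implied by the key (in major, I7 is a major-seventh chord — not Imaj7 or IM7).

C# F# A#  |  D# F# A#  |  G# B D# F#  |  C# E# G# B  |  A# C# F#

C#-F#-A# has root F#, degree 1 in F# major, so I64.
D#-F#-A#: minor triad on D# = scale degree 6 → vi.
G#-B-D#-F# has root G#, degree 2 in F# major, so ii7.
C#-E#-G#-B has root C#, degree 5 in F# major, so V7.
A#-C#-F#: major triad on F# = scale degree 1 → I6.

I64 - vi - ii7 - V7 - I6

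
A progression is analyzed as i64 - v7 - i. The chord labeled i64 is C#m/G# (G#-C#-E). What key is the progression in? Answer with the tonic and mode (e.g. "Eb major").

i64 is given as G#-C#-E — a minor triad with root C#.
If C# is scale degree 1 and the mode makes that degree carry a minor triad, the tonic is C# and the mode is minor.

C# minor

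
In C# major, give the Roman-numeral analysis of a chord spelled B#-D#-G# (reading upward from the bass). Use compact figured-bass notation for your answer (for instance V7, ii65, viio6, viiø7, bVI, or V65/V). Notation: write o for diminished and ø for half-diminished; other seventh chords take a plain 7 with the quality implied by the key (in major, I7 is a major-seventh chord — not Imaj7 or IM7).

V6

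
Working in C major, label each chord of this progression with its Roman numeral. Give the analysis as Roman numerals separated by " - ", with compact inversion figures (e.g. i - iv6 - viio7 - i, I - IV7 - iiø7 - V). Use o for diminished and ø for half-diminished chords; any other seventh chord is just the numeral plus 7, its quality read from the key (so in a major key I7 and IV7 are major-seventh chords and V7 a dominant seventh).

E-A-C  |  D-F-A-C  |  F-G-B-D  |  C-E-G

vi64 - ii7 - V42 - I

E-A-C: root A is the submediant; minor triad there is vi64.
D-F-A-C: root D is the supertonic; minor seventh chord there is ii7.
F-G-B-D: dominant seventh chord on G = scale degree 5 → V42.
C-E-G: major triad on C = scale degree 1 → I.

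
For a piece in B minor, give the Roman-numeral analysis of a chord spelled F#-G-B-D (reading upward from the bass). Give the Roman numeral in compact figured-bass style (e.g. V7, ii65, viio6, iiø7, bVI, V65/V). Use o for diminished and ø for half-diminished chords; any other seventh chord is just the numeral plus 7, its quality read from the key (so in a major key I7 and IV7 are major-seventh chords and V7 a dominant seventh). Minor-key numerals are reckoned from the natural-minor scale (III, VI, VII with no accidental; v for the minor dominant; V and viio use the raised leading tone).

The pitches G-B-D-F# form a major seventh chord rooted on G.
G is scale degree 6 in B minor, and a major seventh chord on that degree is written VI7.
With F# in the bass the chord is in third inversion, so the figured bass is 42.

VI42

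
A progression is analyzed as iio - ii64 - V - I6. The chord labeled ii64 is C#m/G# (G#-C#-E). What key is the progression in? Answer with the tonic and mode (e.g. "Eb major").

The anchor chord is a minor triad on C#, labeled ii64.
ii64 on C# implies C# is the supertonic; that puts the tonic at B, and the lowercase numeral fits major mode.

B major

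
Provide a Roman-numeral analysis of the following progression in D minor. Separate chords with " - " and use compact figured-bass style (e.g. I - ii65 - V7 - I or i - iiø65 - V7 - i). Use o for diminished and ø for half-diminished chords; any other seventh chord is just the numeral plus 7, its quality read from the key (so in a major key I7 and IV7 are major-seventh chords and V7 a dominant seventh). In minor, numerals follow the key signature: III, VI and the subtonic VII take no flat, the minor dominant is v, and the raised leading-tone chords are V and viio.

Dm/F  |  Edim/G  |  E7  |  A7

Dm/F: minor triad on D = scale degree 1 → i6.
Edim/G: diminished triad on E = scale degree 2 → iio6.
E7: chromatic; E is V of V, so V7/V.
A7: root A is the dominant; dominant seventh chord there is V7.

i6 - iio6 - V7/V - V7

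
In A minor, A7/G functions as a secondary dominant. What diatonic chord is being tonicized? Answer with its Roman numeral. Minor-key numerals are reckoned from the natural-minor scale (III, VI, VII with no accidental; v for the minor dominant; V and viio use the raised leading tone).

The chord is a dominant seventh chord on A.
A dominant resolves down a perfect fifth: A → D. In A minor, D is scale degree 4, i.e. iv.

iv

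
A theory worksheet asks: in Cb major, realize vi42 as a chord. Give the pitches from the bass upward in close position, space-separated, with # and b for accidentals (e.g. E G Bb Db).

The numeral's case and figure indicate a minor seventh chord. In Cb major its root, the sixth degree, is Ab.
That chord is spelled Ab-Cb-Eb-Gb.
With the 42 figure the chord is in third inversion; from the bass Gb upward in close position it reads Gb-Ab-Cb-Eb.

Gb Ab Cb Eb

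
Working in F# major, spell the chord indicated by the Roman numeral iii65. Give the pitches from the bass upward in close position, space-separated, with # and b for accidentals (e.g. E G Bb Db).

C# E# G# A#

In F# major, the mediant is A#, and the diatonic chord built there is a minor seventh chord.
That chord is spelled A#-C#-E#-G#.
With the 65 figure the chord is in first inversion; from the bass C# upward in close position it reads C#-E#-G#-A#.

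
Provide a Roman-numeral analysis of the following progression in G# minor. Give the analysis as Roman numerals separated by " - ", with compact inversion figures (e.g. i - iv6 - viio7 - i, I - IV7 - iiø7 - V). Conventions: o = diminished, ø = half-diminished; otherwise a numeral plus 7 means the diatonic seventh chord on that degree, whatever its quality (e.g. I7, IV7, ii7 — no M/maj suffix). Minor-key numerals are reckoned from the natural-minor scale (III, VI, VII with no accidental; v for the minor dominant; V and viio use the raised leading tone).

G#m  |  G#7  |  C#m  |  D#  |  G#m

i - V7/iv - iv - V - i

G#m: root G# is the tonic; minor triad there is i.
G#7: a dominant seventh chord on G#, the applied dominant of iv → V7/iv.
C#m has root C#, degree 4 in G# minor, so iv.
D# has root D#, degree 5 in G# minor, so V.
G#m has root G#, degree 1 in G# minor, so i.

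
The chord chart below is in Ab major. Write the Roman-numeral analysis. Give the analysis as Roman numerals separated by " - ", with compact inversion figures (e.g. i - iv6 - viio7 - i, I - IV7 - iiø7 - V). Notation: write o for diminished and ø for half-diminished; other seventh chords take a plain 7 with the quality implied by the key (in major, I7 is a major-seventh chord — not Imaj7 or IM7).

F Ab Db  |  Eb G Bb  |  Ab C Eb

IV6 - V - I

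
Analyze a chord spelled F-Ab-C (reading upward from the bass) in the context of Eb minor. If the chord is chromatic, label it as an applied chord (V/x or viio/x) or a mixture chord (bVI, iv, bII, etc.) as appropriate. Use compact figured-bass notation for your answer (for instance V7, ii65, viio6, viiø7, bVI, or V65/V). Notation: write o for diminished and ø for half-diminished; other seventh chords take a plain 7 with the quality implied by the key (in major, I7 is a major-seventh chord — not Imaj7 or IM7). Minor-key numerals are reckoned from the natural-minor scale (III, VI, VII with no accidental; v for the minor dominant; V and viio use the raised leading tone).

ii

Stacked in thirds the chord is F-Ab-C: a minor triad on F.
F is the second degree of Eb minor. This is the minor supertonic, borrowed from the parallel major (the Dorian ii).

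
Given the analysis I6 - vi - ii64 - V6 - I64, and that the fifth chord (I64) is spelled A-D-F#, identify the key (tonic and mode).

D major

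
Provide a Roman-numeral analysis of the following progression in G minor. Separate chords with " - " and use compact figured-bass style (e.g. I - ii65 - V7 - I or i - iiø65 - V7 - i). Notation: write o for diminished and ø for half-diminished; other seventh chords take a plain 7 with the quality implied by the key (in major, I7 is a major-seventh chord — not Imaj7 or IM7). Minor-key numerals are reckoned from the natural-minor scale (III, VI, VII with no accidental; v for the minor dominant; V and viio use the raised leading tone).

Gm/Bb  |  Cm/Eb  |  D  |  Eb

i6 - iv6 - V - VI

Gm/Bb: root G is the tonic; minor triad there is i6.
Cm/Eb: root C is the subdominant; minor triad there is iv6.
D: major triad on D = scale degree 5 → V.
Eb: root Eb is the submediant; major triad there is VI.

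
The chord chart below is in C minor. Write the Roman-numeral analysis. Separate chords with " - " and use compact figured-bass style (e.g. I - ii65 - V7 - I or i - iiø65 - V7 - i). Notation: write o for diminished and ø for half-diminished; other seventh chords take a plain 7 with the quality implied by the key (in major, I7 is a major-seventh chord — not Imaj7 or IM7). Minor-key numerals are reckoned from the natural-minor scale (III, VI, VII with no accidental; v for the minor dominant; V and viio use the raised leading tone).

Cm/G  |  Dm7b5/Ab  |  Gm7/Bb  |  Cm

i64 - iiø43 - v65 - i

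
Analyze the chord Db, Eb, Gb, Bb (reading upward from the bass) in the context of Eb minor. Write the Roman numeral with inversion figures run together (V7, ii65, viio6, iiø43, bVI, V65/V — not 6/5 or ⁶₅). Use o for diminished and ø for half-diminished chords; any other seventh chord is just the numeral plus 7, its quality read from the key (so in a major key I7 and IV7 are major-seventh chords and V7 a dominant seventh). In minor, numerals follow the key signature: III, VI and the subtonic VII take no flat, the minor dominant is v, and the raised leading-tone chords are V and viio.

i42

The pitches Eb-Gb-Bb-Db form a minor seventh chord rooted on Eb.
Eb is scale degree 1 in Eb minor, and a minor seventh chord on that degree is written i7.
With Db in the bass the chord is in third inversion, so the figured bass is 42.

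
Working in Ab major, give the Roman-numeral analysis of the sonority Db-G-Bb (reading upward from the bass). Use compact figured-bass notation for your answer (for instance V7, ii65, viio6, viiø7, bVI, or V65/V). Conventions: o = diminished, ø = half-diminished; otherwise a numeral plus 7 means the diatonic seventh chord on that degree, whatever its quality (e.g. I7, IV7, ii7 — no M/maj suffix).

viio64

The pitches G-Bb-Db form a diminished triad rooted on G.
In Ab major, G is the leading tone; the diatonic diminished triad there is viio.
With Db in the bass the chord is in second inversion, so the figured bass is 64.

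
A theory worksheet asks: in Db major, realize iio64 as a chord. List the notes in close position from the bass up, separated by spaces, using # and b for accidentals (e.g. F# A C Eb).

Bbb Eb Gb

Scale degree 2 in Db major is Eb; here the chord built on it is altered to a diminished triad. iio64 is the diminished supertonic triad, borrowed from the parallel minor.
So the chord is Eb-Gb-Bbb, a diminished triad.
With the 64 figure the chord is in second inversion; from the bass Bbb upward in close position it reads Bbb-Eb-Gb.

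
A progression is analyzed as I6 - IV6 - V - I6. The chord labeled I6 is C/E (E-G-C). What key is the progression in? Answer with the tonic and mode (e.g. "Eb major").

The chord C/E is a major triad rooted on C; its label is I6.
If C is scale degree 1 and the mode makes that degree carry a major triad, the tonic is C and the mode is major.

C major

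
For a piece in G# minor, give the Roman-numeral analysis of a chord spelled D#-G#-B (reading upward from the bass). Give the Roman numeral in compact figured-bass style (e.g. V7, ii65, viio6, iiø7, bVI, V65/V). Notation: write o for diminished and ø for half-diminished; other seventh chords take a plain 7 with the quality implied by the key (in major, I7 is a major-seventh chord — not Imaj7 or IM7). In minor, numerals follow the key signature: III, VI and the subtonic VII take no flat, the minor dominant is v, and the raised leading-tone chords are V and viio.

The pitches G#-B-D# form a minor triad rooted on G#.
In G# minor, G# is the tonic; the diatonic minor triad there is i.
With D# in the bass the chord is in second inversion, so the figured bass is 64.

i64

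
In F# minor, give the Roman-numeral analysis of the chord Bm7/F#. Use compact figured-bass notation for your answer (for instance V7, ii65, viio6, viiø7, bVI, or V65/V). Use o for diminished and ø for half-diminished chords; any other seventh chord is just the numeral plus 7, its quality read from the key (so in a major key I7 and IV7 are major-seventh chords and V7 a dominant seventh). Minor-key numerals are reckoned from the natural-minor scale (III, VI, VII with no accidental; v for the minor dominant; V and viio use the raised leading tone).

iv43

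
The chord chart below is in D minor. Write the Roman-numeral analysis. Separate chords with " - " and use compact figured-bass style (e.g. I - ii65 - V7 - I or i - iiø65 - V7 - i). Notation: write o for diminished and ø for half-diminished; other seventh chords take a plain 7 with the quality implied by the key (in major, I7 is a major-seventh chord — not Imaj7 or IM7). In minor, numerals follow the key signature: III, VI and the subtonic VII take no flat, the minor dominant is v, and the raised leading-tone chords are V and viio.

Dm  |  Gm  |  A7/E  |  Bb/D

i - iv - V43 - VI6

Dm has root D, degree 1 in D minor, so i.
Gm: minor triad on G = scale degree 4 → iv.
A7/E: dominant seventh chord on A = scale degree 5 → V43.
Bb/D: major triad on Bb = scale degree 6 → VI6.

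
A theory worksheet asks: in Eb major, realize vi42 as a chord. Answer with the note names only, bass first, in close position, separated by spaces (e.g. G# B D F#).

The numeral's case and figure indicate a minor seventh chord. In Eb major its root, the sixth degree, is C.
Stacking thirds from C gives C-Eb-G-Bb.
With the 42 figure the chord is in third inversion; from the bass Bb upward in close position it reads Bb-C-Eb-G.

Bb C Eb G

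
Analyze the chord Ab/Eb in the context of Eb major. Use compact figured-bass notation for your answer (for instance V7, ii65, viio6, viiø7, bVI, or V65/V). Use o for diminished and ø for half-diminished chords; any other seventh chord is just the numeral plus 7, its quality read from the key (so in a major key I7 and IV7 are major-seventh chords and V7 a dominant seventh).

Stacked in thirds the chord is Ab-C-Eb: a major triad on Ab.
Ab is scale degree 4 in Eb major, and a major triad on that degree is written IV.
With Eb in the bass the chord is in second inversion, so the figured bass is 64.

IV64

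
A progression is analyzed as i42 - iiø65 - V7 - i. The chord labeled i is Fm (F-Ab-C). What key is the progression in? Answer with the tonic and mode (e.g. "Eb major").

F minor

The anchor chord is a minor triad on F, labeled i.
If F is scale degree 1 and the mode makes that degree carry a minor triad, the tonic is F and the mode is minor.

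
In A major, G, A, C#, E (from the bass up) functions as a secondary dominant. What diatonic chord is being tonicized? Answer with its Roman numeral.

The chord is a dominant seventh chord on A.
A dominant resolves down a perfect fifth: A → D. In A major, D is scale degree 4, i.e. IV.

IV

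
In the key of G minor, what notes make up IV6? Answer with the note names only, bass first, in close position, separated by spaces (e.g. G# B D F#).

E G C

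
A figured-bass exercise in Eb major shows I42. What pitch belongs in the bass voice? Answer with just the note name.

I in Eb major has root Eb; the chord is Eb-G-Bb-D.
The figure 42 means third inversion — the seventh is in the bass.

D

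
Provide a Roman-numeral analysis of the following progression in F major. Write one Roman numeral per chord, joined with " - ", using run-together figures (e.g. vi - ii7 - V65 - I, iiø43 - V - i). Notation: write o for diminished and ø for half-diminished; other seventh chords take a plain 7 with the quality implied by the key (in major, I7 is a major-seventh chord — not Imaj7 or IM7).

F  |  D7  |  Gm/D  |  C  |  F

I - V7/ii - ii64 - V - I

F has root F, degree 1 in F major, so I.
D7: chromatic; D is V of ii, so V7/ii.
Gm/D: root G is the supertonic; minor triad there is ii64.
C: root C is the dominant; major triad there is V.
F: major triad on F = scale degree 1 → I.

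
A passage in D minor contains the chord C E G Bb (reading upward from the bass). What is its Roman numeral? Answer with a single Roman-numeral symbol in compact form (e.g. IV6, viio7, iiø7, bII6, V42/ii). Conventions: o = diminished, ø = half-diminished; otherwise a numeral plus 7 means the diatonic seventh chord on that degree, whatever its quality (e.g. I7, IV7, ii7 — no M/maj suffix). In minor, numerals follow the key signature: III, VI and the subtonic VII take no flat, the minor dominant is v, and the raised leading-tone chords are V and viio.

VII7

Stacked in thirds the chord is C-E-G-Bb: a dominant seventh chord on C.
In D minor, C is the subtonic; the diatonic dominant seventh chord there is VII7.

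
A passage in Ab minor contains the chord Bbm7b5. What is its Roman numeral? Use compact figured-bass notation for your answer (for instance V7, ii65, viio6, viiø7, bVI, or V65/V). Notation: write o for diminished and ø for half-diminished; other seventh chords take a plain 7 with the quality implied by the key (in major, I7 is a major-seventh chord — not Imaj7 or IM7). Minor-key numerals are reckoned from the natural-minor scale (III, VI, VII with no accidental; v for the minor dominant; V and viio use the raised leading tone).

Stacked in thirds the chord is Bb-Db-Fb-Ab: a half-diminished seventh chord on Bb.
In Ab minor, Bb is the supertonic; the diatonic half-diminished seventh chord there is iiø7.

iiø7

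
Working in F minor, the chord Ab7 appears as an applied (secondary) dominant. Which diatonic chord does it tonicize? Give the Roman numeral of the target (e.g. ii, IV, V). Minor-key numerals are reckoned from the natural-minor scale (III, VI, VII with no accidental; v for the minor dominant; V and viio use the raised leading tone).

VI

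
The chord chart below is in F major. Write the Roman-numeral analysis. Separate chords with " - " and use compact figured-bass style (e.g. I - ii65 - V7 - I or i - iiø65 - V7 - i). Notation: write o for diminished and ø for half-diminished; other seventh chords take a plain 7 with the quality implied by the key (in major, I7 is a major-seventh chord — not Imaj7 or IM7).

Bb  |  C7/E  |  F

IV - V65 - I

Bb: major triad on Bb = scale degree 4 → IV.
C7/E has root C, degree 5 in F major, so V65.
F: root F is the tonic; major triad there is I.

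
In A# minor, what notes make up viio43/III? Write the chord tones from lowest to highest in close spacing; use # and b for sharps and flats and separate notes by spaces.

F# A B# D#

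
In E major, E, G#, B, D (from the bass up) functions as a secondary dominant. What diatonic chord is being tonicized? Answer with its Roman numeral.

The chord is a dominant seventh chord on E.
A dominant resolves down a perfect fifth: E → A. In E major, A is scale degree 4, i.e. IV.

IV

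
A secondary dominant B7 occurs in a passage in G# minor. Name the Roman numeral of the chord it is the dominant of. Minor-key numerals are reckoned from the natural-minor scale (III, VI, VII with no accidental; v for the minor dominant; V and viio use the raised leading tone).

VI

The chord is a dominant seventh chord on B.
A dominant resolves down a perfect fifth: B → E. In G# minor, E is scale degree 6, i.e. VI.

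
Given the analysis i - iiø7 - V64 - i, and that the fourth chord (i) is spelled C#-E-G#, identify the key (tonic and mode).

C# minor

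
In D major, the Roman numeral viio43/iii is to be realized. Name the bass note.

B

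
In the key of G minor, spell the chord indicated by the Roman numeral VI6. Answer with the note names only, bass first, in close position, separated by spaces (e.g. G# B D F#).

G Bb Eb

The numeral's case and figure indicate a major triad. In G minor its root, scale degree 6, is Eb.
Stacking thirds from Eb gives Eb-G-Bb.
The figured bass 6 indicates first inversion, placing the third (G) in the bass: G-Bb-Eb.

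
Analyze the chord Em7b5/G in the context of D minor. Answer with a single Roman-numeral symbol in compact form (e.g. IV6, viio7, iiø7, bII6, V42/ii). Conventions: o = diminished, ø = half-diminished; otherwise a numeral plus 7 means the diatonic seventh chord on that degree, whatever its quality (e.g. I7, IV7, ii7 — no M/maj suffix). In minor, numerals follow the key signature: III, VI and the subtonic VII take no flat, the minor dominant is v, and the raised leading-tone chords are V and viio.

iiø65

Stacked in thirds the chord is E-G-Bb-D: a half-diminished seventh chord on E.
E is scale degree 2 in D minor, and a half-diminished seventh chord on that degree is written iiø7.
With G in the bass the chord is in first inversion, so the figured bass is 65.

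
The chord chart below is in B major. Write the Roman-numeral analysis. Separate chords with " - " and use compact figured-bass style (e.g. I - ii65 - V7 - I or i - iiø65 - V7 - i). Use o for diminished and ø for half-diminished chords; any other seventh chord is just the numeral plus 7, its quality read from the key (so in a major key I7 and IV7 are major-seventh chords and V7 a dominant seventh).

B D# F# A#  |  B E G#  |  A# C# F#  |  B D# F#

B-D#-F#-A#: major seventh chord on B = scale degree 1 → I7.
B-E-G#: major triad on E = scale degree 4 → IV64.
A#-C#-F#: major triad on F# = scale degree 5 → V6.
B-D#-F#: root B is the tonic; major triad there is I.

I7 - IV64 - V6 - I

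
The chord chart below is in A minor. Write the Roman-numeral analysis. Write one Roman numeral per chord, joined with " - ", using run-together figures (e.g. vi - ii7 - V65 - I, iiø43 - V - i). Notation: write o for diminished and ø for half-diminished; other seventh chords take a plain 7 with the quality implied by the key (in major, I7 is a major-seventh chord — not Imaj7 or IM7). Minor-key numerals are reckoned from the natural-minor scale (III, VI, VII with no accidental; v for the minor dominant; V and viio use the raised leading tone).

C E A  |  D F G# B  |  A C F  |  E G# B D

C-E-A: minor triad on A = scale degree 1 → i6.
D-F-G#-B: root G# is the leading tone; fully diminished seventh chord there is viio43.
A-C-F: root F is the submediant; major triad there is VI6.
E-G#-B-D: root E is the dominant; dominant seventh chord there is V7.

i6 - viio43 - VI6 - V7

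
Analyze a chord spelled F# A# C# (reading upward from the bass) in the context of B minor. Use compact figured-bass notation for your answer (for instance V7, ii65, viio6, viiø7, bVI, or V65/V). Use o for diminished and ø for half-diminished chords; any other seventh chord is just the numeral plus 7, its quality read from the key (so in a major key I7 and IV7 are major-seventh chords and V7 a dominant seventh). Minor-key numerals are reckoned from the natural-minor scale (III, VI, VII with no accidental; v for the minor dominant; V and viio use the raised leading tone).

The pitches F#-A#-C# form a major triad rooted on F#.
In B minor, F# is the dominant; the diatonic major triad there is V.

V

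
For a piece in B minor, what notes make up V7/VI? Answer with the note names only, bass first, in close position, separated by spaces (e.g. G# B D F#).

The slash means an applied dominant: we want the dominant of VI. In B minor, VI is G major, and its dominant is built on D.
Building a dominant seventh chord on D gives D-F#-A-C.

D F# A C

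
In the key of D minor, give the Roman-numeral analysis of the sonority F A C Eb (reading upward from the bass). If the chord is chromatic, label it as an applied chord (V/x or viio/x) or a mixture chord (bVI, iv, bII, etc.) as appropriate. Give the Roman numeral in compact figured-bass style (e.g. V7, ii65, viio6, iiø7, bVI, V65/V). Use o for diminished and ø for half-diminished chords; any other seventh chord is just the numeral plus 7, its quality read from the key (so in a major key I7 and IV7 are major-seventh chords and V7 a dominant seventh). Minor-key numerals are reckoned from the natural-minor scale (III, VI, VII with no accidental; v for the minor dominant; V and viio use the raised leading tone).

V7/VI

Stacked in thirds the chord is F-A-C-Eb: a dominant seventh chord on F.
F is not a diatonic chord root with this quality in D minor, but it lies a perfect fifth above Bb (VI), so the chord functions as an applied dominant of VI.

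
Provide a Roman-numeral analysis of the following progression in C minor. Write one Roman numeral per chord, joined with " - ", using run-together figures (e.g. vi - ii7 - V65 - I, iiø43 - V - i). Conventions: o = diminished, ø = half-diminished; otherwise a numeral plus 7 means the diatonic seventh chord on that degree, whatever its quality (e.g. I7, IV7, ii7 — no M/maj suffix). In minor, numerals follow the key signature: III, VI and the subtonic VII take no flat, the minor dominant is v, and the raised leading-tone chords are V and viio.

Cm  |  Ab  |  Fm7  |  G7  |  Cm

Cm: root C is the tonic; minor triad there is i.
Ab: major triad on Ab = scale degree 6 → VI.
Fm7 has root F, degree 4 in C minor, so iv7.
G7: dominant seventh chord on G = scale degree 5 → V7.
Cm: root C is the tonic; minor triad there is i.

i - VI - iv7 - V7 - i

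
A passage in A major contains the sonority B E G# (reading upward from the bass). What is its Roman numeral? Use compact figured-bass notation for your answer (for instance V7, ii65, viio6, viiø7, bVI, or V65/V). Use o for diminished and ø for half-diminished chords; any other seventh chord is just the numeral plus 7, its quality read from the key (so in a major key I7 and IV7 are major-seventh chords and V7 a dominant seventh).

V64

Stacked in thirds the chord is E-G#-B: a major triad on E.
In A major, E is the dominant; the diatonic major triad there is V.
With B in the bass the chord is in second inversion, so the figured bass is 64.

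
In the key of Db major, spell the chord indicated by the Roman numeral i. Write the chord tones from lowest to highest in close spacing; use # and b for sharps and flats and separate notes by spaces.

Db Fb Ab

Scale degree 1 in Db major is Db; here the chord built on it is altered to a minor triad. i is the minor tonic, borrowed from the parallel minor.
So the chord is Db-Fb-Ab, a minor triad.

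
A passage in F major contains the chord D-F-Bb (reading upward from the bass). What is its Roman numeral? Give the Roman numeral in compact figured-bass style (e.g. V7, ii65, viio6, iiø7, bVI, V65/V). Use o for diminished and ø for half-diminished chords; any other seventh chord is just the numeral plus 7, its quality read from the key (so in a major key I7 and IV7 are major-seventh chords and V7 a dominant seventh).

IV6

The pitches Bb-D-F form a major triad rooted on Bb.
Bb is scale degree 4 in F major, and a major triad on that degree is written IV.
With D in the bass the chord is in first inversion, so the figured bass is 6.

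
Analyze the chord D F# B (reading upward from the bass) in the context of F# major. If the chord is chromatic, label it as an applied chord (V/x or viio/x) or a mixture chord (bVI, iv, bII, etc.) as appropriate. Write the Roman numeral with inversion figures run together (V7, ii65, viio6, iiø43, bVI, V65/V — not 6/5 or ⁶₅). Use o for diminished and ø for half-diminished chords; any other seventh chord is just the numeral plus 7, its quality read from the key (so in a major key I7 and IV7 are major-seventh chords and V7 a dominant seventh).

iv6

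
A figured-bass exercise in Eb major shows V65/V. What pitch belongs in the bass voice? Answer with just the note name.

The applied chord V65/V is rooted on F: F-A-C-Eb.
The figure 65 means first inversion — the third is in the bass.

A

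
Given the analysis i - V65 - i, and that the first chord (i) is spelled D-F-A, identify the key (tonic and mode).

The anchor chord is a minor triad on D, labeled i.
If D is scale degree 1 and the mode makes that degree carry a minor triad, the tonic is D and the mode is minor.

D minor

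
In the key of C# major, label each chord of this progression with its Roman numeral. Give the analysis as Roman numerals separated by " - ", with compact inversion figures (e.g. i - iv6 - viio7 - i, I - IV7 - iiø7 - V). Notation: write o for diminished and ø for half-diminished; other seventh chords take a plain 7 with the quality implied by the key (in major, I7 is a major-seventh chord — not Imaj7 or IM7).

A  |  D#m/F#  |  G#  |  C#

bVI - ii6 - V - I

A: A with this quality isn't in the key; it's bVI, borrowed from the parallel minor.
D#m/F#: minor triad on D# = scale degree 2 → ii6.
G#: root G# is the dominant; major triad there is V.
C#: major triad on C# = scale degree 1 → I.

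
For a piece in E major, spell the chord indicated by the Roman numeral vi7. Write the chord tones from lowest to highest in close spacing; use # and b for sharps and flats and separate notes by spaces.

C# E G# B

In E major, the sixth degree is C#, and the diatonic chord built there is a minor seventh chord.
That chord is spelled C#-E-G#-B.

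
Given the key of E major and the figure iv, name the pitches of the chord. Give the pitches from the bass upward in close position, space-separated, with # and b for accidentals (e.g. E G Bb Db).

A C E

Scale degree 4 in E major is A; here the chord built on it is altered to a minor triad. iv is the minor subdominant, borrowed from the parallel minor.
So the chord is A-C-E.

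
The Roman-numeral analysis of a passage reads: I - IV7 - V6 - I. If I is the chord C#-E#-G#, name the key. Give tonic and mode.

The anchor chord is a major triad on C#, labeled I.
If C# is scale degree 1 and the mode makes that degree carry a major triad, the tonic is C# and the mode is major.

C# major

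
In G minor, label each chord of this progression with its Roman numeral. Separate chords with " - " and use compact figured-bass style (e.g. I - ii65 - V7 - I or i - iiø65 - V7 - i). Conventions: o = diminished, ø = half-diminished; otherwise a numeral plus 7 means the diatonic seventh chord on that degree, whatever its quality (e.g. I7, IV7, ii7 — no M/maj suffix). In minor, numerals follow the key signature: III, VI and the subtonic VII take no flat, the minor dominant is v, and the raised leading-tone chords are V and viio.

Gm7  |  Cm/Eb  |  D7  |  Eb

Gm7: root G is the tonic; minor seventh chord there is i7.
Cm/Eb: minor triad on C = scale degree 4 → iv6.
D7 has root D, degree 5 in G minor, so V7.
Eb: major triad on Eb = scale degree 6 → VI.

i7 - iv6 - V7 - VI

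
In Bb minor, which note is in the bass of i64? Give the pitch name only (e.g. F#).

F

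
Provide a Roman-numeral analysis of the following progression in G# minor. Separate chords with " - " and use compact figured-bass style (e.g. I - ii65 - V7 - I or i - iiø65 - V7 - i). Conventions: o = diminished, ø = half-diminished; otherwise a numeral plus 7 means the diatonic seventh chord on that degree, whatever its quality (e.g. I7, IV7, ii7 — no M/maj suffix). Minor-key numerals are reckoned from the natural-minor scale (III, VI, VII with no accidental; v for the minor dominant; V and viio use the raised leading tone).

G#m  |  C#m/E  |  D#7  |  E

i - iv6 - V7 - VI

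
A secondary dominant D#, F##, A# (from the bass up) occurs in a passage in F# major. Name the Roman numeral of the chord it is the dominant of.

ii

The chord is a major triad on D#.
A dominant resolves down a perfect fifth: D# → G#. In F# major, G# is scale degree 2, i.e. ii.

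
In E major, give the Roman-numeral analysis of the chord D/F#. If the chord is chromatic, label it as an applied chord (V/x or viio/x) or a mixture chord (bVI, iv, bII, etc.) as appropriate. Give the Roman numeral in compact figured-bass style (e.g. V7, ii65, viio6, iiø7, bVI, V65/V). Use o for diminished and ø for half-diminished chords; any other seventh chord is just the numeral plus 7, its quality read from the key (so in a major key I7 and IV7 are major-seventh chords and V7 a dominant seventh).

bVII6

The pitches D-F#-A form a major triad rooted on D.
D is the lowered seventh degree of E major (diatonic 7 would be D#). This is a major triad on the lowered seventh degree (the subtonic), borrowed from the parallel minor.
With F# in the bass the chord is in first inversion, so the figured bass is 6.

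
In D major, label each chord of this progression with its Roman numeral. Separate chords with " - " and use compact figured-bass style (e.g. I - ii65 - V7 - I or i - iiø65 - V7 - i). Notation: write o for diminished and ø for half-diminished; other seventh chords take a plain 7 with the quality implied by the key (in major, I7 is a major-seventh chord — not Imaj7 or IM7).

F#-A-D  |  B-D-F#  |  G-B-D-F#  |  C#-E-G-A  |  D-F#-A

F#-A-D: major triad on D = scale degree 1 → I6.
B-D-F#: minor triad on B = scale degree 6 → vi.
G-B-D-F# has root G, degree 4 in D major, so IV7.
C#-E-G-A: dominant seventh chord on A = scale degree 5 → V65.
D-F#-A: root D is the tonic; major triad there is I.

I6 - vi - IV7 - V65 - I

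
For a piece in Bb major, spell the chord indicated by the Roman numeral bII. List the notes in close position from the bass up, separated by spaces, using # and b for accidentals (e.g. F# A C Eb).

Cb Eb Gb

Scale degree 2 in Bb major is C; lowering it a half step gives Cb. bII is the Neapolitan chord — a major triad on the lowered second degree.
So the chord is Cb-Eb-Gb, a major triad.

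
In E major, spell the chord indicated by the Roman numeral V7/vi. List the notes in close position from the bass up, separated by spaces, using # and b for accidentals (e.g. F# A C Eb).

The slash means an applied dominant: we want the dominant of vi. In E major, vi is C# minor, and its dominant is built on G#.
Building a dominant seventh chord on G# gives G#-B#-D#-F#.

G# B# D# F#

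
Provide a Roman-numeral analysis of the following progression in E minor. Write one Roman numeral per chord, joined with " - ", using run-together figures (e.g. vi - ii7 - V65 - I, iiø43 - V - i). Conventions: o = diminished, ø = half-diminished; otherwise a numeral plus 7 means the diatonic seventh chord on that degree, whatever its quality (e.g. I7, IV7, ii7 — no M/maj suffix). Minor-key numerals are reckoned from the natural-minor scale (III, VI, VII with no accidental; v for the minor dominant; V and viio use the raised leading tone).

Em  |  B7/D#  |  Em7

Em: minor triad on E = scale degree 1 → i.
B7/D#: dominant seventh chord on B = scale degree 5 → V65.
Em7 has root E, degree 1 in E minor, so i7.

i - V65 - i7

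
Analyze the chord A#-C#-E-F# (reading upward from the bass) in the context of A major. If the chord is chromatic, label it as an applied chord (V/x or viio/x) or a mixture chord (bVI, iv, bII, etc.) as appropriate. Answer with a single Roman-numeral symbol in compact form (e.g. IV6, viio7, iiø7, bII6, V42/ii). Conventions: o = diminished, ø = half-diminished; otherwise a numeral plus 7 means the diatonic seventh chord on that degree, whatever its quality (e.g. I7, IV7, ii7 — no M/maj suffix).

V65/ii

Stacked in thirds the chord is F#-A#-C#-E: a dominant seventh chord on F#.
F# is not a diatonic chord root with this quality in A major, but it lies a perfect fifth above B (ii), so the chord functions as an applied dominant of ii.
With A# in the bass the chord is in first inversion, so the figured bass is 65.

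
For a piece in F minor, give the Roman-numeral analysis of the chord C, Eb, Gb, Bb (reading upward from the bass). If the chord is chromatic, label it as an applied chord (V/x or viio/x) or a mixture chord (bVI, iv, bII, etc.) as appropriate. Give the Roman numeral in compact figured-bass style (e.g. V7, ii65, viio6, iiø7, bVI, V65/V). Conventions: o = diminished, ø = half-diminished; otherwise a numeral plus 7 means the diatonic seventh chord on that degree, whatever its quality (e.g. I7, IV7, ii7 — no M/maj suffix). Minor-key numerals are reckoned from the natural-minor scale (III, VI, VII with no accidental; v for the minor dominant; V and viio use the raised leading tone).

The pitches C-Eb-Gb-Bb form a half-diminished seventh chord rooted on C.
C sits a half step below Db (VI in F minor); a diminished chord there is the applied leading-tone chord of VI.

viiø7/VI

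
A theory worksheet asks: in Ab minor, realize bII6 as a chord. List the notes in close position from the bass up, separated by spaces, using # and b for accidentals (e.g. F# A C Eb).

Scale degree 2 in Ab minor is Bb; lowering it a half step gives Bbb. bII6 is the Neapolitan sixth — a major triad on the lowered second degree, here in its customary first inversion.
So the chord is Bbb-Db-Fb, a major triad.
The figured bass 6 indicates first inversion, placing the third (Db) in the bass: Db-Fb-Bbb.

Db Fb Bbb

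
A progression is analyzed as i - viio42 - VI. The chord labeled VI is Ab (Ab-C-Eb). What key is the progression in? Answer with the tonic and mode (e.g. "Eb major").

VI is given as Ab-C-Eb — a major triad with root Ab.
If Ab is scale degree 6 and the mode makes that degree carry a major triad, the tonic is C and the mode is minor.

C minor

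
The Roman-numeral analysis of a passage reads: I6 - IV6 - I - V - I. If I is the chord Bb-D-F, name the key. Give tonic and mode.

Bb major

The chord Bb is a major triad rooted on Bb; its label is I.
If Bb is scale degree 1 and the mode makes that degree carry a major triad, the tonic is Bb and the mode is major.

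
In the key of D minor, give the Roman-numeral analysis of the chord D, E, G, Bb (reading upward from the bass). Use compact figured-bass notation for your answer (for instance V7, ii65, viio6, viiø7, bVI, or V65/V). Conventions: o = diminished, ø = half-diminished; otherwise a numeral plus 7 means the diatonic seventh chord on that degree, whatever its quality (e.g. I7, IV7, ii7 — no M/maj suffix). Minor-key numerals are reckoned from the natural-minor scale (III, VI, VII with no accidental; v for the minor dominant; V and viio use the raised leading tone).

The pitches E-G-Bb-D form a half-diminished seventh chord rooted on E.
E is scale degree 2 in D minor, and a half-diminished seventh chord on that degree is written iiø7.
With D in the bass the chord is in third inversion, so the figured bass is 42.

iiø42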